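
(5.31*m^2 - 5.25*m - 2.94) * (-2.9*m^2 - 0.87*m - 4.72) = -15.399*m^4 + 10.6053*m^3 - 11.9697*m^2 + 27.3378*m + 13.8768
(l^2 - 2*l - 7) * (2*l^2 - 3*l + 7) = 2*l^4 - 7*l^3 - l^2 + 7*l - 49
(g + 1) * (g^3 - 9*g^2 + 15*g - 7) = g^4 - 8*g^3 + 6*g^2 + 8*g - 7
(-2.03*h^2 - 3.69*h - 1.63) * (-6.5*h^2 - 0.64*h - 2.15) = 13.195*h^4 + 25.2842*h^3 + 17.3211*h^2 + 8.9767*h + 3.5045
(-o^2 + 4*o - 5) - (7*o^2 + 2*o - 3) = -8*o^2 + 2*o - 2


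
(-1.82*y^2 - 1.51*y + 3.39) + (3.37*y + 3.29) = -1.82*y^2 + 1.86*y + 6.68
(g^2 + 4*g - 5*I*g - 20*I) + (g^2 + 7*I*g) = 2*g^2 + 4*g + 2*I*g - 20*I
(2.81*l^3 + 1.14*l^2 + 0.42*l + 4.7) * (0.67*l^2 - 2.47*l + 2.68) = 1.8827*l^5 - 6.1769*l^4 + 4.9964*l^3 + 5.1668*l^2 - 10.4834*l + 12.596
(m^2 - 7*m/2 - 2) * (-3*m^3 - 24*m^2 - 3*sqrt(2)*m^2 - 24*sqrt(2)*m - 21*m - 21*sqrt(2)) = -3*m^5 - 27*m^4/2 - 3*sqrt(2)*m^4 - 27*sqrt(2)*m^3/2 + 69*m^3 + 69*sqrt(2)*m^2 + 243*m^2/2 + 42*m + 243*sqrt(2)*m/2 + 42*sqrt(2)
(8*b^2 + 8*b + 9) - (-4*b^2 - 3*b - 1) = 12*b^2 + 11*b + 10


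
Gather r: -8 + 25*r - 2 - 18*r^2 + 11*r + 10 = -18*r^2 + 36*r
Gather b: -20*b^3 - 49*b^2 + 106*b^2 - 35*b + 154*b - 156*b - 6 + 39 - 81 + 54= -20*b^3 + 57*b^2 - 37*b + 6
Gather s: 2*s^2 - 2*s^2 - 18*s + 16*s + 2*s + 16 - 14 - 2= 0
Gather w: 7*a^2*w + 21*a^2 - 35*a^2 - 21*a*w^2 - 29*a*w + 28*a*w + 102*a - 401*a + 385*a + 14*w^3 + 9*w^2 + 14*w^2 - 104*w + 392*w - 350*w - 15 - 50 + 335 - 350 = -14*a^2 + 86*a + 14*w^3 + w^2*(23 - 21*a) + w*(7*a^2 - a - 62) - 80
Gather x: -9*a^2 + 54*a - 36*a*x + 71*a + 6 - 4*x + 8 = -9*a^2 + 125*a + x*(-36*a - 4) + 14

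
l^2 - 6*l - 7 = (l - 7)*(l + 1)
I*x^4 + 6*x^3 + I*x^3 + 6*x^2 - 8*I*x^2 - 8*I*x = x*(x - 4*I)*(x - 2*I)*(I*x + I)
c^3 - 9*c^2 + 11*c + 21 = (c - 7)*(c - 3)*(c + 1)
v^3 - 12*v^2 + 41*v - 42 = (v - 7)*(v - 3)*(v - 2)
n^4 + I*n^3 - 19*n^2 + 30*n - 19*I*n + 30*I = (n - 3)*(n - 2)*(n + 5)*(n + I)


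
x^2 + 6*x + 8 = (x + 2)*(x + 4)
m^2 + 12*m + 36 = (m + 6)^2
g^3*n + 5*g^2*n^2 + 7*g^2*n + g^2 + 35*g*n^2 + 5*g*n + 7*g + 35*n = (g + 7)*(g + 5*n)*(g*n + 1)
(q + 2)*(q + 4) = q^2 + 6*q + 8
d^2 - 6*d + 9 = (d - 3)^2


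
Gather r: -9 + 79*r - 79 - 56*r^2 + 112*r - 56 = -56*r^2 + 191*r - 144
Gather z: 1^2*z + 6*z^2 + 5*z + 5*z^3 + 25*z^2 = 5*z^3 + 31*z^2 + 6*z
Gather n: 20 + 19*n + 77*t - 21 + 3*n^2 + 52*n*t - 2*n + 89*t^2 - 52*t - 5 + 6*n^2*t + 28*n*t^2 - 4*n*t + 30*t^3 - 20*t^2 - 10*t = n^2*(6*t + 3) + n*(28*t^2 + 48*t + 17) + 30*t^3 + 69*t^2 + 15*t - 6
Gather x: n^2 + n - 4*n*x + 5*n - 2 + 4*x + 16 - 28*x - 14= n^2 + 6*n + x*(-4*n - 24)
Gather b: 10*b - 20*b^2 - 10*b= -20*b^2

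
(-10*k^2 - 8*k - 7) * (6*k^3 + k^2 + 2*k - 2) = -60*k^5 - 58*k^4 - 70*k^3 - 3*k^2 + 2*k + 14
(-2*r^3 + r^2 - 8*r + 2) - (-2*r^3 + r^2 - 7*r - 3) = 5 - r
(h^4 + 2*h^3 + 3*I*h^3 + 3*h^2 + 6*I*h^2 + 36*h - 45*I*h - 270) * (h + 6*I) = h^5 + 2*h^4 + 9*I*h^4 - 15*h^3 + 18*I*h^3 - 27*I*h^2 + 216*I*h - 1620*I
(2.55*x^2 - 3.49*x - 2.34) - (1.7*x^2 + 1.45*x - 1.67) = 0.85*x^2 - 4.94*x - 0.67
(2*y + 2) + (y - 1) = 3*y + 1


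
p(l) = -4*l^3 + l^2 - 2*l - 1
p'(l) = -12*l^2 + 2*l - 2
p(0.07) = -1.14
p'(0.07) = -1.92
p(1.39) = -12.59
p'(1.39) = -22.41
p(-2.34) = 60.41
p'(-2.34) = -72.39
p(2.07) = -36.33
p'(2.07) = -49.28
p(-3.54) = 196.06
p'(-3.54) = -159.46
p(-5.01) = 537.13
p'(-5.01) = -313.22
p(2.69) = -77.00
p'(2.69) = -83.45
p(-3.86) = 251.67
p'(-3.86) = -188.52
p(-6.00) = 911.00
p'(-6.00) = -446.00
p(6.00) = -841.00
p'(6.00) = -422.00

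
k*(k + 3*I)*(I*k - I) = I*k^3 - 3*k^2 - I*k^2 + 3*k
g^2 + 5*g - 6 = (g - 1)*(g + 6)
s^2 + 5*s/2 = s*(s + 5/2)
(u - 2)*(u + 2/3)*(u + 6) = u^3 + 14*u^2/3 - 28*u/3 - 8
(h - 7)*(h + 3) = h^2 - 4*h - 21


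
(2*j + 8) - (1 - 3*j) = 5*j + 7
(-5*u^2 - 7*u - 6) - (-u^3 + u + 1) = u^3 - 5*u^2 - 8*u - 7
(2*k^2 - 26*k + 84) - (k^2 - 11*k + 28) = k^2 - 15*k + 56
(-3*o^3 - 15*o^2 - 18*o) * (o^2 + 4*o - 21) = -3*o^5 - 27*o^4 - 15*o^3 + 243*o^2 + 378*o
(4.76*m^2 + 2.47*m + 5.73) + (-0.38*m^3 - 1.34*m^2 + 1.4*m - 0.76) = -0.38*m^3 + 3.42*m^2 + 3.87*m + 4.97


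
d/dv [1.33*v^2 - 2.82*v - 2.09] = 2.66*v - 2.82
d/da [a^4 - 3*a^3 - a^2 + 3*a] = 4*a^3 - 9*a^2 - 2*a + 3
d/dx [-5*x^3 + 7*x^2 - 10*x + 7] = -15*x^2 + 14*x - 10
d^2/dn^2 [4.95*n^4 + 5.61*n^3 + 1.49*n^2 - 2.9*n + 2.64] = 59.4*n^2 + 33.66*n + 2.98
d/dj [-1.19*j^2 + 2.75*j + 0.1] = 2.75 - 2.38*j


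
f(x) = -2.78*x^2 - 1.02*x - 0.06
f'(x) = -5.56*x - 1.02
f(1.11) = -4.62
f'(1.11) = -7.19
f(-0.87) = -1.28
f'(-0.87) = 3.82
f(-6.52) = -111.59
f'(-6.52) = 35.23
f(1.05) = -4.20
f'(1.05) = -6.86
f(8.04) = -187.96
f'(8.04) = -45.72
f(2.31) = -17.25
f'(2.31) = -13.86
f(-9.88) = -261.35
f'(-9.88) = 53.91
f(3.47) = -37.07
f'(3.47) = -20.31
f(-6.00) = -94.02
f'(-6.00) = 32.34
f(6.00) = -106.26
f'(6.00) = -34.38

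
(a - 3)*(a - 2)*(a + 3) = a^3 - 2*a^2 - 9*a + 18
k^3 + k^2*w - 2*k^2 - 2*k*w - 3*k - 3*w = (k - 3)*(k + 1)*(k + w)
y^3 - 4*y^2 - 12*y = y*(y - 6)*(y + 2)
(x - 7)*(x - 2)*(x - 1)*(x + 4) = x^4 - 6*x^3 - 17*x^2 + 78*x - 56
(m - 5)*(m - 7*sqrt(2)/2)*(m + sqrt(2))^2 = m^4 - 5*m^3 - 3*sqrt(2)*m^3/2 - 12*m^2 + 15*sqrt(2)*m^2/2 - 7*sqrt(2)*m + 60*m + 35*sqrt(2)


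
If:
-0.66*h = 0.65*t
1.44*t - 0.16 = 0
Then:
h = -0.11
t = 0.11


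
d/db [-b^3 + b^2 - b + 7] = -3*b^2 + 2*b - 1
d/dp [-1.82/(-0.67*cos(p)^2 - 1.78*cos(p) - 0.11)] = (2.4388*cos(p) + 3.2396)*sin(p)/(0.67*cos(p)^2 + 1.78*cos(p) + 0.11)^2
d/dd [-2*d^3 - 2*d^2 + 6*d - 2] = -6*d^2 - 4*d + 6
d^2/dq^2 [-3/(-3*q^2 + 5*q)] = 6*(-3*q*(3*q - 5) + (6*q - 5)^2)/(q^3*(3*q - 5)^3)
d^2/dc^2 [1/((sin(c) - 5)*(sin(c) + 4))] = (-4*sin(c)^4 + 3*sin(c)^3 - 75*sin(c)^2 + 14*sin(c) + 42)/((sin(c) - 5)^3*(sin(c) + 4)^3)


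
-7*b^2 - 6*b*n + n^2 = (-7*b + n)*(b + n)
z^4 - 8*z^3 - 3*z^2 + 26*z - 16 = (z - 8)*(z - 1)^2*(z + 2)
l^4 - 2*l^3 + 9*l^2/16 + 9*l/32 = l*(l - 3/2)*(l - 3/4)*(l + 1/4)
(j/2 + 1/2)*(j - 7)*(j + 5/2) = j^3/2 - 7*j^2/4 - 11*j - 35/4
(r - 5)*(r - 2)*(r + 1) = r^3 - 6*r^2 + 3*r + 10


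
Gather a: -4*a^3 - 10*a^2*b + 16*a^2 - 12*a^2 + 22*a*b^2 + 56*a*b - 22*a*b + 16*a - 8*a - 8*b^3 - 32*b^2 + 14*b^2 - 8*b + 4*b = -4*a^3 + a^2*(4 - 10*b) + a*(22*b^2 + 34*b + 8) - 8*b^3 - 18*b^2 - 4*b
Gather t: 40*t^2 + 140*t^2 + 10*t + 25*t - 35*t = 180*t^2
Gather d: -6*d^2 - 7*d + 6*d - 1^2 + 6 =-6*d^2 - d + 5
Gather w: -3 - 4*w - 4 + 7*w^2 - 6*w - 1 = 7*w^2 - 10*w - 8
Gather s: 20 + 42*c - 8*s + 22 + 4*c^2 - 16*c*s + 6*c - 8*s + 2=4*c^2 + 48*c + s*(-16*c - 16) + 44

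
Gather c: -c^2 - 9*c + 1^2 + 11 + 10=-c^2 - 9*c + 22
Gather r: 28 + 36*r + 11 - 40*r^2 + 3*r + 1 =-40*r^2 + 39*r + 40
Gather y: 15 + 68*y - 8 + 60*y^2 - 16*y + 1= 60*y^2 + 52*y + 8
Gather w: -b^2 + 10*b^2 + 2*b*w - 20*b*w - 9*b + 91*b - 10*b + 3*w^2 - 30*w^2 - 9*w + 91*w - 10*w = 9*b^2 + 72*b - 27*w^2 + w*(72 - 18*b)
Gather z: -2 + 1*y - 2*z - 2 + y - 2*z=2*y - 4*z - 4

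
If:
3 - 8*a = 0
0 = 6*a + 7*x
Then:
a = 3/8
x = -9/28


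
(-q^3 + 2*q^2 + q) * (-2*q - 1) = 2*q^4 - 3*q^3 - 4*q^2 - q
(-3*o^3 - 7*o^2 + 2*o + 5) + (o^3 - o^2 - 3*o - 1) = -2*o^3 - 8*o^2 - o + 4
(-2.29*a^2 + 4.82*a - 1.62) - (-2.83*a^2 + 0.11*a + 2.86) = 0.54*a^2 + 4.71*a - 4.48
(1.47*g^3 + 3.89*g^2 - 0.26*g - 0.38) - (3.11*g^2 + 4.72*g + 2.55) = 1.47*g^3 + 0.78*g^2 - 4.98*g - 2.93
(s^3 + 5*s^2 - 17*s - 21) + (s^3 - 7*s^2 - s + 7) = 2*s^3 - 2*s^2 - 18*s - 14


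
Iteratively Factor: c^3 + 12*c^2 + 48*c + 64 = (c + 4)*(c^2 + 8*c + 16) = (c + 4)^2*(c + 4)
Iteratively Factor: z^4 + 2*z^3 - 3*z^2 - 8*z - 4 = (z + 1)*(z^3 + z^2 - 4*z - 4) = (z - 2)*(z + 1)*(z^2 + 3*z + 2) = (z - 2)*(z + 1)*(z + 2)*(z + 1)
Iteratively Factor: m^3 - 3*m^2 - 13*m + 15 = (m - 1)*(m^2 - 2*m - 15) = (m - 1)*(m + 3)*(m - 5)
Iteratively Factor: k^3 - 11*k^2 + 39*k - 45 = (k - 5)*(k^2 - 6*k + 9) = (k - 5)*(k - 3)*(k - 3)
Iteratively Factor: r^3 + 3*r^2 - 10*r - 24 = (r - 3)*(r^2 + 6*r + 8) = (r - 3)*(r + 2)*(r + 4)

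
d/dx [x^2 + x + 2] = 2*x + 1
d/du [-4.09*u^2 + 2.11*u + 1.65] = 2.11 - 8.18*u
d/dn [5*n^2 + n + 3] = 10*n + 1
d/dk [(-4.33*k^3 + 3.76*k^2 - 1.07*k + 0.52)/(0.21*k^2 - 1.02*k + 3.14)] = (-0.9093*k^4 + 8.8332*k^3 - 44.3991*k^2 + 23.3944*k - 2.8294)/(0.0441*k^4 - 0.4284*k^3 + 2.3592*k^2 - 6.4056*k + 9.8596)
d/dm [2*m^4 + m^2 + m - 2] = 8*m^3 + 2*m + 1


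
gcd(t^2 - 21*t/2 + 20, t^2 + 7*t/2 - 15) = t - 5/2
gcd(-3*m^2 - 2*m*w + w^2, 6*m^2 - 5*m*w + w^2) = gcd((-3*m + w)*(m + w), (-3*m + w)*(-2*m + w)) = -3*m + w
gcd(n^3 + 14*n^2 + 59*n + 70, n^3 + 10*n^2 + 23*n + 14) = n^2 + 9*n + 14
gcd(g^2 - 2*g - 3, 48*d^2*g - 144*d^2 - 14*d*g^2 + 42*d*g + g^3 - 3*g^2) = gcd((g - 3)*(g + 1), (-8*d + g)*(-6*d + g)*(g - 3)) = g - 3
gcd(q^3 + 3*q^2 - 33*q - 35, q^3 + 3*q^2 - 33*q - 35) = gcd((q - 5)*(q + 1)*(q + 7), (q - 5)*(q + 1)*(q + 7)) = q^3 + 3*q^2 - 33*q - 35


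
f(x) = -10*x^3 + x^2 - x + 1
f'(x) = -30*x^2 + 2*x - 1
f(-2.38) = 143.86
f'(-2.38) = -175.69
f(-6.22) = 2452.33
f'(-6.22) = -1174.09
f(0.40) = 0.12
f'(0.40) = -5.00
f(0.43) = -0.04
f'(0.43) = -5.69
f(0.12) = 0.88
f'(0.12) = -1.19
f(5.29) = -1456.66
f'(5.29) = -829.94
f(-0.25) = 1.47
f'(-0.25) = -3.38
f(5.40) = -1549.88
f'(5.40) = -865.00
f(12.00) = -17147.00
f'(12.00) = -4297.00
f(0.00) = 1.00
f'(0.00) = -1.00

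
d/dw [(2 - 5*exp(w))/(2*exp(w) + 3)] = -19*exp(w)/(2*exp(w) + 3)^2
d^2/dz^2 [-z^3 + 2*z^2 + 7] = 4 - 6*z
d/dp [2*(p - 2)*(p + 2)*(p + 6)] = 6*p^2 + 24*p - 8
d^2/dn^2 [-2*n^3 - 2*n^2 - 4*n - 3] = -12*n - 4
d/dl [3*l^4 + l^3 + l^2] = l*(12*l^2 + 3*l + 2)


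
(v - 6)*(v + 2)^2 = v^3 - 2*v^2 - 20*v - 24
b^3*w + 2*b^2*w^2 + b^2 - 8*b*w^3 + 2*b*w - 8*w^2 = (b - 2*w)*(b + 4*w)*(b*w + 1)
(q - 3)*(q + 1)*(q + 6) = q^3 + 4*q^2 - 15*q - 18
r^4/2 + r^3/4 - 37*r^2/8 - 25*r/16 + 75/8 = (r/2 + 1)*(r - 5/2)*(r - 3/2)*(r + 5/2)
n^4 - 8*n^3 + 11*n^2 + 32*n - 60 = (n - 5)*(n - 3)*(n - 2)*(n + 2)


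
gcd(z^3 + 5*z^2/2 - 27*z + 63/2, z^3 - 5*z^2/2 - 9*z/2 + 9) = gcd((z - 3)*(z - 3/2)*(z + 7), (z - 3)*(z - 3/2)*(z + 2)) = z^2 - 9*z/2 + 9/2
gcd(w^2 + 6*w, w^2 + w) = w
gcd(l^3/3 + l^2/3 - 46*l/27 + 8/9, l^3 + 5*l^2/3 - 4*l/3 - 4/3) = 1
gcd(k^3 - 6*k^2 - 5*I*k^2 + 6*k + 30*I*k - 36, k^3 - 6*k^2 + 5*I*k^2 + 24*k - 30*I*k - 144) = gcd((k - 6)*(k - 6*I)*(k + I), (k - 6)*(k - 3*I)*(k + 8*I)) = k - 6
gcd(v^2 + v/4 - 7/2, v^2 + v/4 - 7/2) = v^2 + v/4 - 7/2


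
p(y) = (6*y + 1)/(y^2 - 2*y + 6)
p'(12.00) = -0.05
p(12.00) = 0.58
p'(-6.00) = -0.06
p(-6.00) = -0.65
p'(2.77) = -0.21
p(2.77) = 2.17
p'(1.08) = 1.15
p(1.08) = 1.49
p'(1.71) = 0.56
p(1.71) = 2.05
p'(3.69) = -0.34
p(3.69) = 1.89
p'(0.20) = 1.17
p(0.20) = 0.39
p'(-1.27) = 0.30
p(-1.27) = -0.65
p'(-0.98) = 0.43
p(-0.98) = -0.55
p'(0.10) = 1.12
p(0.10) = 0.28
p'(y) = (2 - 2*y)*(6*y + 1)/(y^2 - 2*y + 6)^2 + 6/(y^2 - 2*y + 6)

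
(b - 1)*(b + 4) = b^2 + 3*b - 4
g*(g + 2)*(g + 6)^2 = g^4 + 14*g^3 + 60*g^2 + 72*g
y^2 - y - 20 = (y - 5)*(y + 4)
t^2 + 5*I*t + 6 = (t - I)*(t + 6*I)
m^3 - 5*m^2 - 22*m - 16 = (m - 8)*(m + 1)*(m + 2)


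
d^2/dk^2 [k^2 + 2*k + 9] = 2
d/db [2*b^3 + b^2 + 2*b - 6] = 6*b^2 + 2*b + 2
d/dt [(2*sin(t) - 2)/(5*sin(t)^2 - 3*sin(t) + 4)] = 2*(-5*sin(t)^2 + 10*sin(t) + 1)*cos(t)/(5*sin(t)^2 - 3*sin(t) + 4)^2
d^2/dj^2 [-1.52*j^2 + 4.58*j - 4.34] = -3.04000000000000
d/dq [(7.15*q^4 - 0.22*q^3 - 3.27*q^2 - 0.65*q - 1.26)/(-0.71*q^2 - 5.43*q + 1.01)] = (-10.153*q^5 - 116.3173*q^4 + 31.2752*q^3 + 16.628*q^2 - 8.3946*q - 7.4983)/(0.5041*q^4 + 7.7106*q^3 + 28.0507*q^2 - 10.9686*q + 1.0201)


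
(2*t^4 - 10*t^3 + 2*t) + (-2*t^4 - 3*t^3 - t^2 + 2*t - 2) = -13*t^3 - t^2 + 4*t - 2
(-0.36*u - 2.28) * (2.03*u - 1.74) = -0.7308*u^2 - 4.002*u + 3.9672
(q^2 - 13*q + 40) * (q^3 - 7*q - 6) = q^5 - 13*q^4 + 33*q^3 + 85*q^2 - 202*q - 240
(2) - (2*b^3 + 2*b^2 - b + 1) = -2*b^3 - 2*b^2 + b + 1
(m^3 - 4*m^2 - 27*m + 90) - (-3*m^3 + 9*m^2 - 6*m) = 4*m^3 - 13*m^2 - 21*m + 90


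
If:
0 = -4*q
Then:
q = 0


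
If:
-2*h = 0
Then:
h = 0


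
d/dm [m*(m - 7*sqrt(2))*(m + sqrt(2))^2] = 4*m^3 - 15*sqrt(2)*m^2 - 52*m - 14*sqrt(2)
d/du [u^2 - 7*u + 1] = 2*u - 7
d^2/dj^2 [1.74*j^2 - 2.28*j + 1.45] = 3.48000000000000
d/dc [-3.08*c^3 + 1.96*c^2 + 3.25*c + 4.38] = -9.24*c^2 + 3.92*c + 3.25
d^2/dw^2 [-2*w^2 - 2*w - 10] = -4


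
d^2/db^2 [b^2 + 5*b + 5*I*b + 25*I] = 2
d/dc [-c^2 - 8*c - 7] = -2*c - 8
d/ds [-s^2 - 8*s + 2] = -2*s - 8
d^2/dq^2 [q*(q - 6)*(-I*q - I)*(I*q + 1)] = 12*q^2 + 6*q*(-5 - I) - 12 + 10*I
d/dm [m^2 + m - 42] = 2*m + 1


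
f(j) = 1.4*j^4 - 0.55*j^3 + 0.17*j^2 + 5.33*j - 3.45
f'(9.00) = 3957.14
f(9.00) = 8842.74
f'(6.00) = 1157.57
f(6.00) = 1730.25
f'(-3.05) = -169.94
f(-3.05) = 118.63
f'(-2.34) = -76.25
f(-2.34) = 34.03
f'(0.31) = 5.44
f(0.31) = -1.78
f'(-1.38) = -13.00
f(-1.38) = -3.96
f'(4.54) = 496.89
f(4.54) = 567.56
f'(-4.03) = -389.36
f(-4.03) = 383.10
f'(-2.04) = -49.77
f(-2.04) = 15.30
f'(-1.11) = -4.74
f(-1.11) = -6.28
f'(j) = 5.6*j^3 - 1.65*j^2 + 0.34*j + 5.33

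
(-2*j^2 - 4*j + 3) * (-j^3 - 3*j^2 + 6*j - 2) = 2*j^5 + 10*j^4 - 3*j^3 - 29*j^2 + 26*j - 6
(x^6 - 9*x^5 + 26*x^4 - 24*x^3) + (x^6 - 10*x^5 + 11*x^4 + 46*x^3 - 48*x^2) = 2*x^6 - 19*x^5 + 37*x^4 + 22*x^3 - 48*x^2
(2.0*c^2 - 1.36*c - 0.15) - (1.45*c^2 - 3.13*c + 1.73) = 0.55*c^2 + 1.77*c - 1.88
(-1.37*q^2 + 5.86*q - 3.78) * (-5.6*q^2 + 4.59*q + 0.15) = 7.672*q^4 - 39.1043*q^3 + 47.8599*q^2 - 16.4712*q - 0.567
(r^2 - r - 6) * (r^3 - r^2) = r^5 - 2*r^4 - 5*r^3 + 6*r^2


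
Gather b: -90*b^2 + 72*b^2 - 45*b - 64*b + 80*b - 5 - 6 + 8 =-18*b^2 - 29*b - 3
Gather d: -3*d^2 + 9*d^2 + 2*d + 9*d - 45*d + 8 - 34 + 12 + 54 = 6*d^2 - 34*d + 40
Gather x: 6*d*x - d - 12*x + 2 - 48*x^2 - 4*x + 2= -d - 48*x^2 + x*(6*d - 16) + 4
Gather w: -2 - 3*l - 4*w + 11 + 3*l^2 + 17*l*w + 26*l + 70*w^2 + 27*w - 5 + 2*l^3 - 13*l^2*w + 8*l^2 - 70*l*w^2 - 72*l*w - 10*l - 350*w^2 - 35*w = 2*l^3 + 11*l^2 + 13*l + w^2*(-70*l - 280) + w*(-13*l^2 - 55*l - 12) + 4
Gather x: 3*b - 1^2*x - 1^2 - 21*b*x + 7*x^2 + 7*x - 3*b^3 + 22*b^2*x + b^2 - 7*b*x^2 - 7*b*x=-3*b^3 + b^2 + 3*b + x^2*(7 - 7*b) + x*(22*b^2 - 28*b + 6) - 1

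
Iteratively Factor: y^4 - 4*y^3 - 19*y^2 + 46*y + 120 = (y + 3)*(y^3 - 7*y^2 + 2*y + 40) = (y - 5)*(y + 3)*(y^2 - 2*y - 8) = (y - 5)*(y - 4)*(y + 3)*(y + 2)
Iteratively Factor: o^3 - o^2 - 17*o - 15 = (o - 5)*(o^2 + 4*o + 3) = (o - 5)*(o + 1)*(o + 3)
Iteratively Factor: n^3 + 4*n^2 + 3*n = (n + 1)*(n^2 + 3*n) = (n + 1)*(n + 3)*(n)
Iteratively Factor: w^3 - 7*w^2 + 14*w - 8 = (w - 2)*(w^2 - 5*w + 4) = (w - 4)*(w - 2)*(w - 1)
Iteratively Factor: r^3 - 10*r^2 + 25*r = (r - 5)*(r^2 - 5*r) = (r - 5)^2*(r)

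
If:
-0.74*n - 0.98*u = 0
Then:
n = -1.32432432432432*u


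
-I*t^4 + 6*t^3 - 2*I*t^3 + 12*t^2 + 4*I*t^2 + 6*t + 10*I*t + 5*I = (t + 1)^2*(t + 5*I)*(-I*t + 1)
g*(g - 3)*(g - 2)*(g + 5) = g^4 - 19*g^2 + 30*g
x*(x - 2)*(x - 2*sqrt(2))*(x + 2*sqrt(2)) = x^4 - 2*x^3 - 8*x^2 + 16*x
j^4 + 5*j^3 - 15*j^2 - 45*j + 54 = (j - 3)*(j - 1)*(j + 3)*(j + 6)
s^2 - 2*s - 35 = (s - 7)*(s + 5)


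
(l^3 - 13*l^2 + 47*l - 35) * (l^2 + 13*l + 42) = l^5 - 80*l^3 + 30*l^2 + 1519*l - 1470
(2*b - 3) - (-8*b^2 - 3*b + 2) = 8*b^2 + 5*b - 5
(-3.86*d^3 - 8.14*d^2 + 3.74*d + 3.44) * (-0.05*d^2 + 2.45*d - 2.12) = 0.193*d^5 - 9.05*d^4 - 11.9468*d^3 + 26.2478*d^2 + 0.4992*d - 7.2928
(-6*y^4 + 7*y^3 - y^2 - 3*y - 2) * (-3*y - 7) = 18*y^5 + 21*y^4 - 46*y^3 + 16*y^2 + 27*y + 14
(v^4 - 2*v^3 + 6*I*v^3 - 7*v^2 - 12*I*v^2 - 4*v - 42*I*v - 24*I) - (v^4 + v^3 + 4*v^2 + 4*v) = -3*v^3 + 6*I*v^3 - 11*v^2 - 12*I*v^2 - 8*v - 42*I*v - 24*I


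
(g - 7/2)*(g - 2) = g^2 - 11*g/2 + 7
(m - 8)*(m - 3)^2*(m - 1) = m^4 - 15*m^3 + 71*m^2 - 129*m + 72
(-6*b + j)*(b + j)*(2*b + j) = -12*b^3 - 16*b^2*j - 3*b*j^2 + j^3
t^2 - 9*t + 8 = (t - 8)*(t - 1)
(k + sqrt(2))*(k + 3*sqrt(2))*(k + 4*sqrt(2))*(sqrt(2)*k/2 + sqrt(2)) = sqrt(2)*k^4/2 + sqrt(2)*k^3 + 8*k^3 + 16*k^2 + 19*sqrt(2)*k^2 + 24*k + 38*sqrt(2)*k + 48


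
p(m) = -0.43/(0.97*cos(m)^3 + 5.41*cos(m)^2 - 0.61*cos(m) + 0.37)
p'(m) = -0.43*(2.91*sin(m)*cos(m)^2 + 10.82*sin(m)*cos(m) - 0.61*sin(m))/(0.97*cos(m)^3 + 5.41*cos(m)^2 - 0.61*cos(m) + 0.37)^2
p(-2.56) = -0.11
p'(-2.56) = -0.11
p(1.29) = -0.67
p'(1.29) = -2.66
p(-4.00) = -0.15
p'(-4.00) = 0.27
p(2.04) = -0.26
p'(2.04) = 0.68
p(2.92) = -0.08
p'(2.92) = 0.03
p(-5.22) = -0.29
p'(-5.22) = -0.94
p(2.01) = -0.28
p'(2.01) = 0.78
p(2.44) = -0.12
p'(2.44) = 0.16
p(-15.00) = -0.12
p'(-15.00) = -0.16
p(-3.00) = -0.08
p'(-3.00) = -0.02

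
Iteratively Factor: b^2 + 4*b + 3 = (b + 3)*(b + 1)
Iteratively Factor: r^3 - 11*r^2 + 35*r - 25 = (r - 5)*(r^2 - 6*r + 5) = (r - 5)^2*(r - 1)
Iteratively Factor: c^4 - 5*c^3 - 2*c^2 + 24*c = (c - 3)*(c^3 - 2*c^2 - 8*c) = (c - 3)*(c + 2)*(c^2 - 4*c) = (c - 4)*(c - 3)*(c + 2)*(c)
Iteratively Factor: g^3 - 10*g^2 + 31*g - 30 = (g - 5)*(g^2 - 5*g + 6) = (g - 5)*(g - 2)*(g - 3)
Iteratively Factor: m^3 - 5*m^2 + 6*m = (m - 2)*(m^2 - 3*m) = m*(m - 2)*(m - 3)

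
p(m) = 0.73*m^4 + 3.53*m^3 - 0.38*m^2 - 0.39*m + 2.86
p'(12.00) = 6561.21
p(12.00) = 21180.58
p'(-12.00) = -3512.07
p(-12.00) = 8990.26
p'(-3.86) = -7.61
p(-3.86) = -42.26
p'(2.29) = 88.47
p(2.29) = 62.44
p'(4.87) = 584.33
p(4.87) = 810.29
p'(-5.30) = -133.61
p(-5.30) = 44.72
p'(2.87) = 153.69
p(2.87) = 131.59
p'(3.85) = 320.29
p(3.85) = 357.56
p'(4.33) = 431.92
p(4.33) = 537.23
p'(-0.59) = 3.15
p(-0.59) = 2.32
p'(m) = 2.92*m^3 + 10.59*m^2 - 0.76*m - 0.39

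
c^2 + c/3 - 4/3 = (c - 1)*(c + 4/3)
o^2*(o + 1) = o^3 + o^2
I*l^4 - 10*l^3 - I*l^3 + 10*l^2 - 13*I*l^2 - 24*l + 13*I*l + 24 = (l - I)*(l + 3*I)*(l + 8*I)*(I*l - I)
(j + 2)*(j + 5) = j^2 + 7*j + 10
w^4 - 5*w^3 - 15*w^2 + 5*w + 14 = (w - 7)*(w - 1)*(w + 1)*(w + 2)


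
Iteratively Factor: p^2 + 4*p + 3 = (p + 3)*(p + 1)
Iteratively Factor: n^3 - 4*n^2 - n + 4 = (n + 1)*(n^2 - 5*n + 4) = (n - 1)*(n + 1)*(n - 4)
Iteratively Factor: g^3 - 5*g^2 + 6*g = (g - 3)*(g^2 - 2*g) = g*(g - 3)*(g - 2)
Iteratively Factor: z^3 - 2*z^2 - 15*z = (z - 5)*(z^2 + 3*z) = z*(z - 5)*(z + 3)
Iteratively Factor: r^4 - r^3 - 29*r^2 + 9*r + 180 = (r + 3)*(r^3 - 4*r^2 - 17*r + 60) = (r - 5)*(r + 3)*(r^2 + r - 12) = (r - 5)*(r - 3)*(r + 3)*(r + 4)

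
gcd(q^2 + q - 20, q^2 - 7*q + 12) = q - 4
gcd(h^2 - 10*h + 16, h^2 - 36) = 1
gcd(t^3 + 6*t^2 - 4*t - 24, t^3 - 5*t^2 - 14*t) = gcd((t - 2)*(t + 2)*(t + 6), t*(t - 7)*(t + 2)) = t + 2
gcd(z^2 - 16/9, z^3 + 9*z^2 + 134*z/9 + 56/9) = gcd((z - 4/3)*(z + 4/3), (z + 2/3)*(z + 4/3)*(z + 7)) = z + 4/3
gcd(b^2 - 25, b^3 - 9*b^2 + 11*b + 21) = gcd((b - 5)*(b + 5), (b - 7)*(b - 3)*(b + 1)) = 1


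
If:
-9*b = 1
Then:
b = -1/9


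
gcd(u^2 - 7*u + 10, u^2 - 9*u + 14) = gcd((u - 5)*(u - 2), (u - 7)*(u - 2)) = u - 2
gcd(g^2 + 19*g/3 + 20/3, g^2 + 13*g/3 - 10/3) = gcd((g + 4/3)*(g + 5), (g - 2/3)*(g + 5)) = g + 5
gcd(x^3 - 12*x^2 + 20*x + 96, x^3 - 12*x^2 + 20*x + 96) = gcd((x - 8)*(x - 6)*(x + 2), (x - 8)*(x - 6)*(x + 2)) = x^3 - 12*x^2 + 20*x + 96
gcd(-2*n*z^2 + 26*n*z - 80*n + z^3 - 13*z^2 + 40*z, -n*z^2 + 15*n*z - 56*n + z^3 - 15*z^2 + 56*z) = z - 8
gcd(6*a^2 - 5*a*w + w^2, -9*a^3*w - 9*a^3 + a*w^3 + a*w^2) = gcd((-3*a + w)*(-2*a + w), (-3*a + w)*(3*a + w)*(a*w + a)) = -3*a + w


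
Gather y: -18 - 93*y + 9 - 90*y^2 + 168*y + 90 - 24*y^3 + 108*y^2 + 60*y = -24*y^3 + 18*y^2 + 135*y + 81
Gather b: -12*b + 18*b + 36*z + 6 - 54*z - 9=6*b - 18*z - 3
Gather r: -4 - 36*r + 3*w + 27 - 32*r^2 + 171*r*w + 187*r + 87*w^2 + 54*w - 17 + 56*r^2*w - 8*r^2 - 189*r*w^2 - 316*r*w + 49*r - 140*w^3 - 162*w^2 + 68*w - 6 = r^2*(56*w - 40) + r*(-189*w^2 - 145*w + 200) - 140*w^3 - 75*w^2 + 125*w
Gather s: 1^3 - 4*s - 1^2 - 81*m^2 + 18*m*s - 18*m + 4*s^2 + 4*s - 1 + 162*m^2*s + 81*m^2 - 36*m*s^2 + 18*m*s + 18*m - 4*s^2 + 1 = -36*m*s^2 + s*(162*m^2 + 36*m)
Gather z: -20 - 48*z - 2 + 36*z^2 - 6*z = 36*z^2 - 54*z - 22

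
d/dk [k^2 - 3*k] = 2*k - 3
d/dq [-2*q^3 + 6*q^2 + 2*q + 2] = -6*q^2 + 12*q + 2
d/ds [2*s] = 2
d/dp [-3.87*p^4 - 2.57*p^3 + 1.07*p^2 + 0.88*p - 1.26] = -15.48*p^3 - 7.71*p^2 + 2.14*p + 0.88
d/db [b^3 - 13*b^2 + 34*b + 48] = 3*b^2 - 26*b + 34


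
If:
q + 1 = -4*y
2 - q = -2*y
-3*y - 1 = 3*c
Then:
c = 1/6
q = 1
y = -1/2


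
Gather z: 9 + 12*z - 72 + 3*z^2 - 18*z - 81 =3*z^2 - 6*z - 144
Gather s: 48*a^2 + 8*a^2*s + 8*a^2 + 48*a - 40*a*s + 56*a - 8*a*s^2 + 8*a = 56*a^2 - 8*a*s^2 + 112*a + s*(8*a^2 - 40*a)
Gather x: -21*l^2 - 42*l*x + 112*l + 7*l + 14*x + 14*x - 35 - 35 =-21*l^2 + 119*l + x*(28 - 42*l) - 70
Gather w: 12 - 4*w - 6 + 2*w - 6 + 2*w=0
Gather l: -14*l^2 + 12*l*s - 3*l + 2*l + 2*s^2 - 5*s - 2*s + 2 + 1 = -14*l^2 + l*(12*s - 1) + 2*s^2 - 7*s + 3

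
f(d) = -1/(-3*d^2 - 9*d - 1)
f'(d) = -(6*d + 9)/(-3*d^2 - 9*d - 1)^2 = 3*(-2*d - 3)/(3*d^2 + 9*d + 1)^2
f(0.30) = 0.25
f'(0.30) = -0.69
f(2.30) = 0.03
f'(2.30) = -0.02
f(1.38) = 0.05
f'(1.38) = -0.05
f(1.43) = 0.05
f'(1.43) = -0.04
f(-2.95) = 1.79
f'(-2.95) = 27.99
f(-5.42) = 0.02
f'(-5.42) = 0.01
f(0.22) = 0.32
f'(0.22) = -1.06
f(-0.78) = -0.24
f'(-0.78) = -0.25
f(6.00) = 0.01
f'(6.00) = 0.00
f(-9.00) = 0.01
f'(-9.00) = 0.00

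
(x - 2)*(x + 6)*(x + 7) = x^3 + 11*x^2 + 16*x - 84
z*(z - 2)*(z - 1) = z^3 - 3*z^2 + 2*z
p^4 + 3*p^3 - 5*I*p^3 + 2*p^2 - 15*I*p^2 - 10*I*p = p*(p + 1)*(p + 2)*(p - 5*I)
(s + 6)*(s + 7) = s^2 + 13*s + 42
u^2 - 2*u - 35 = (u - 7)*(u + 5)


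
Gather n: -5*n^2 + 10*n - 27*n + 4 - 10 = -5*n^2 - 17*n - 6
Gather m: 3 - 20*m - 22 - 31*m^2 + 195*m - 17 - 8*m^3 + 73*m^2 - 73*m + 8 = -8*m^3 + 42*m^2 + 102*m - 28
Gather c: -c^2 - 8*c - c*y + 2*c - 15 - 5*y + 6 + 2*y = -c^2 + c*(-y - 6) - 3*y - 9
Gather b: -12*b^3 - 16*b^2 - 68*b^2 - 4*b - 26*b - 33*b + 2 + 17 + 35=-12*b^3 - 84*b^2 - 63*b + 54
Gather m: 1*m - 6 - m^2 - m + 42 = 36 - m^2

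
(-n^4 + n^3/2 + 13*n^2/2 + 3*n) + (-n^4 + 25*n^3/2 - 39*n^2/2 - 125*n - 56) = -2*n^4 + 13*n^3 - 13*n^2 - 122*n - 56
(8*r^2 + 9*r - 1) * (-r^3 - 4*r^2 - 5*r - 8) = -8*r^5 - 41*r^4 - 75*r^3 - 105*r^2 - 67*r + 8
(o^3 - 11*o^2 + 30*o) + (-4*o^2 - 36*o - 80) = o^3 - 15*o^2 - 6*o - 80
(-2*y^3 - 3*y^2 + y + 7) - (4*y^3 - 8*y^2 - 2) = -6*y^3 + 5*y^2 + y + 9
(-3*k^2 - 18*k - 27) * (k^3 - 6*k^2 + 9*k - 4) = -3*k^5 + 54*k^3 + 12*k^2 - 171*k + 108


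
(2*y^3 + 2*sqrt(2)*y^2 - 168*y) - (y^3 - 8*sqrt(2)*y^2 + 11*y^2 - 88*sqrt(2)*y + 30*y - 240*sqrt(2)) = y^3 - 11*y^2 + 10*sqrt(2)*y^2 - 198*y + 88*sqrt(2)*y + 240*sqrt(2)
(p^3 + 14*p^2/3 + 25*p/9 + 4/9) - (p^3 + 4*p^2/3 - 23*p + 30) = 10*p^2/3 + 232*p/9 - 266/9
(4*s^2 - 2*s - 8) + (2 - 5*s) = 4*s^2 - 7*s - 6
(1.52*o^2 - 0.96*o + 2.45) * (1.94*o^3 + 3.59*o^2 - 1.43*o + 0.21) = 2.9488*o^5 + 3.5944*o^4 - 0.867*o^3 + 10.4875*o^2 - 3.7051*o + 0.5145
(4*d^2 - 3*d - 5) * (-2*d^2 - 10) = -8*d^4 + 6*d^3 - 30*d^2 + 30*d + 50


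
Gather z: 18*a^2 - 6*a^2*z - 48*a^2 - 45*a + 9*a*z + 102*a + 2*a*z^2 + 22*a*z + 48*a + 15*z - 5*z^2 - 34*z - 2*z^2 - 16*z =-30*a^2 + 105*a + z^2*(2*a - 7) + z*(-6*a^2 + 31*a - 35)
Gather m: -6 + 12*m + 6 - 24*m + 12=12 - 12*m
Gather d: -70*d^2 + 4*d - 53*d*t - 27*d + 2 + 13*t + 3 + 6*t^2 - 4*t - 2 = -70*d^2 + d*(-53*t - 23) + 6*t^2 + 9*t + 3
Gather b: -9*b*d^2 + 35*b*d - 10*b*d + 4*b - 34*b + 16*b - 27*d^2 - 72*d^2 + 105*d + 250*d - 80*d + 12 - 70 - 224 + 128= b*(-9*d^2 + 25*d - 14) - 99*d^2 + 275*d - 154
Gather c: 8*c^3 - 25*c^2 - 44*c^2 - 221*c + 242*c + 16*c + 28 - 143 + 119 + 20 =8*c^3 - 69*c^2 + 37*c + 24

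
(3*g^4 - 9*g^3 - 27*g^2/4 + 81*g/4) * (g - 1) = 3*g^5 - 12*g^4 + 9*g^3/4 + 27*g^2 - 81*g/4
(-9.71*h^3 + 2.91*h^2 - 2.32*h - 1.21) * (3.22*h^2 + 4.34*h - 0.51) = -31.2662*h^5 - 32.7712*h^4 + 10.1111*h^3 - 15.4491*h^2 - 4.0682*h + 0.6171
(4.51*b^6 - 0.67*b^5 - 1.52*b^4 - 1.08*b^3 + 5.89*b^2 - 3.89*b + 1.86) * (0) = 0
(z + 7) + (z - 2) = 2*z + 5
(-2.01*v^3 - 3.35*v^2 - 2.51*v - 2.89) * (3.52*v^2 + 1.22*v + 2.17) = -7.0752*v^5 - 14.2442*v^4 - 17.2839*v^3 - 20.5045*v^2 - 8.9725*v - 6.2713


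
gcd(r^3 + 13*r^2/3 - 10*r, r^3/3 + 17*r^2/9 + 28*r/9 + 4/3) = 1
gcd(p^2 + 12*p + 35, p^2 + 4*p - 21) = p + 7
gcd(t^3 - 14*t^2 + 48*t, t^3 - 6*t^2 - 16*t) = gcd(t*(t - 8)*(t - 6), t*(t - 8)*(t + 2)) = t^2 - 8*t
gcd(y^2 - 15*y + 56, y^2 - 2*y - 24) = 1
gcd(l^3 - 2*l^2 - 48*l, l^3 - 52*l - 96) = l^2 - 2*l - 48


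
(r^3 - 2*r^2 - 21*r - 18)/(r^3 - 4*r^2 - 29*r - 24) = (r - 6)/(r - 8)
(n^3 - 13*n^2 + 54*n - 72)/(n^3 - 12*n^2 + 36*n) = (n^2 - 7*n + 12)/(n*(n - 6))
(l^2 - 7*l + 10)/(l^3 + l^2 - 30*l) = (l - 2)/(l*(l + 6))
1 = 1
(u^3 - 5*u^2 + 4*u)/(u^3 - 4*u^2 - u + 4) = u/(u + 1)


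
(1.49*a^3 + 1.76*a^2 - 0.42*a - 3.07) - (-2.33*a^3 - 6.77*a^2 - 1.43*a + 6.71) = 3.82*a^3 + 8.53*a^2 + 1.01*a - 9.78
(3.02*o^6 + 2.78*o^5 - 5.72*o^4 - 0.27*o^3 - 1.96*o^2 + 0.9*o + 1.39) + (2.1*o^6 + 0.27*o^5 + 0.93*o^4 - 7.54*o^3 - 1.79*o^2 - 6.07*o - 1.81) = 5.12*o^6 + 3.05*o^5 - 4.79*o^4 - 7.81*o^3 - 3.75*o^2 - 5.17*o - 0.42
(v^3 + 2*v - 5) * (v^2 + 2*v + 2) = v^5 + 2*v^4 + 4*v^3 - v^2 - 6*v - 10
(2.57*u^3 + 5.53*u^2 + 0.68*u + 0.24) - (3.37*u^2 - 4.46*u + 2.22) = 2.57*u^3 + 2.16*u^2 + 5.14*u - 1.98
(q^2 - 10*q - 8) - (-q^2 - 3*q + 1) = 2*q^2 - 7*q - 9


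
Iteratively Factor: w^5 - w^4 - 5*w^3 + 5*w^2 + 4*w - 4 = (w + 2)*(w^4 - 3*w^3 + w^2 + 3*w - 2) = (w - 1)*(w + 2)*(w^3 - 2*w^2 - w + 2) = (w - 1)^2*(w + 2)*(w^2 - w - 2) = (w - 1)^2*(w + 1)*(w + 2)*(w - 2)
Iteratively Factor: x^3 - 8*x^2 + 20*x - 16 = (x - 2)*(x^2 - 6*x + 8) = (x - 4)*(x - 2)*(x - 2)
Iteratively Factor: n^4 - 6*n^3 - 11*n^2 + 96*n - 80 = (n + 4)*(n^3 - 10*n^2 + 29*n - 20) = (n - 5)*(n + 4)*(n^2 - 5*n + 4) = (n - 5)*(n - 1)*(n + 4)*(n - 4)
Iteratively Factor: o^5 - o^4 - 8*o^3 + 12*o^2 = (o - 2)*(o^4 + o^3 - 6*o^2) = o*(o - 2)*(o^3 + o^2 - 6*o) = o*(o - 2)*(o + 3)*(o^2 - 2*o) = o*(o - 2)^2*(o + 3)*(o)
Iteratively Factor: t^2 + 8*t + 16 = (t + 4)*(t + 4)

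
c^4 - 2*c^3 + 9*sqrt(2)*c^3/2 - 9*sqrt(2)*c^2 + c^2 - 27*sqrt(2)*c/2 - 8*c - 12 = (c - 3)*(c + 1)*(c + sqrt(2)/2)*(c + 4*sqrt(2))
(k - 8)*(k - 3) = k^2 - 11*k + 24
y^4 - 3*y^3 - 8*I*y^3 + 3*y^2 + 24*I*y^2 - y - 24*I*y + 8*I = (y - 1)*(y - 8*I)*(-I*y + I)*(I*y - I)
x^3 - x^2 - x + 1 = (x - 1)^2*(x + 1)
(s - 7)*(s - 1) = s^2 - 8*s + 7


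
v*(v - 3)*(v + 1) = v^3 - 2*v^2 - 3*v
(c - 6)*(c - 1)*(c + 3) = c^3 - 4*c^2 - 15*c + 18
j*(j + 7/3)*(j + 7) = j^3 + 28*j^2/3 + 49*j/3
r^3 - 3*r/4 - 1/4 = (r - 1)*(r + 1/2)^2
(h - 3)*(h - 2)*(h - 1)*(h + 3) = h^4 - 3*h^3 - 7*h^2 + 27*h - 18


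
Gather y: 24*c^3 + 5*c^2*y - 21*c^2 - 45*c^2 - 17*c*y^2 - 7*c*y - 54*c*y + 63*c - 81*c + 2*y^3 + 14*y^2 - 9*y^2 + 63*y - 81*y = 24*c^3 - 66*c^2 - 18*c + 2*y^3 + y^2*(5 - 17*c) + y*(5*c^2 - 61*c - 18)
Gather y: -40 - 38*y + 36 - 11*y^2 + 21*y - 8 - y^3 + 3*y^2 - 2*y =-y^3 - 8*y^2 - 19*y - 12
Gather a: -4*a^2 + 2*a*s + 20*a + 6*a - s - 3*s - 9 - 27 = -4*a^2 + a*(2*s + 26) - 4*s - 36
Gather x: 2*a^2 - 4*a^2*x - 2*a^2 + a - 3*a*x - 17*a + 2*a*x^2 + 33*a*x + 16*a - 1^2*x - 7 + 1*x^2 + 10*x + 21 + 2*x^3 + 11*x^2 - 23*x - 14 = 2*x^3 + x^2*(2*a + 12) + x*(-4*a^2 + 30*a - 14)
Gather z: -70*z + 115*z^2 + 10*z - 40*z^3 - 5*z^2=-40*z^3 + 110*z^2 - 60*z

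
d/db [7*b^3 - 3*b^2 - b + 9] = 21*b^2 - 6*b - 1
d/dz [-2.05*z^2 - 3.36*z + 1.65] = -4.1*z - 3.36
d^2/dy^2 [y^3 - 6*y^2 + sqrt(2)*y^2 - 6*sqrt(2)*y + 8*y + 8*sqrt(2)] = 6*y - 12 + 2*sqrt(2)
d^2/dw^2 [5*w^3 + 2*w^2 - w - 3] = 30*w + 4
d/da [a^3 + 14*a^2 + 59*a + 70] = 3*a^2 + 28*a + 59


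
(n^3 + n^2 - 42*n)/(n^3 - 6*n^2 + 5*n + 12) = n*(n^2 + n - 42)/(n^3 - 6*n^2 + 5*n + 12)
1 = 1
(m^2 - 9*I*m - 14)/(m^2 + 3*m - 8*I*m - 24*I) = (m^2 - 9*I*m - 14)/(m^2 + m*(3 - 8*I) - 24*I)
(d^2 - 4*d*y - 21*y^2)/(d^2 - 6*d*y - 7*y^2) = (d + 3*y)/(d + y)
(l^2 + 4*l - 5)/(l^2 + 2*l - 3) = (l + 5)/(l + 3)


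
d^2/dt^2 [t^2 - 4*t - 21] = 2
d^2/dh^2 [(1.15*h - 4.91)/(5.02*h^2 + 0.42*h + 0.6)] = ((48.3304 - 34.638*h)*(5.02*h^2 + 0.42*h + 0.6) + (1.15*h - 4.91)*(10.04*h + 0.42)*(20.08*h + 0.84))/(5.02*h^2 + 0.42*h + 0.6)^3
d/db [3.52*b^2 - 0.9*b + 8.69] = 7.04*b - 0.9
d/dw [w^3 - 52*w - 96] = 3*w^2 - 52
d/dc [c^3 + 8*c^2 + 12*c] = 3*c^2 + 16*c + 12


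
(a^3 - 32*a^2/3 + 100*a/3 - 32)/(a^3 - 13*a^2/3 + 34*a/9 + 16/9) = 3*(a - 6)/(3*a + 1)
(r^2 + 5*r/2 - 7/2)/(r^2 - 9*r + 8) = (r + 7/2)/(r - 8)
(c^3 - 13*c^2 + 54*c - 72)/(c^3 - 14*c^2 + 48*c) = (c^2 - 7*c + 12)/(c*(c - 8))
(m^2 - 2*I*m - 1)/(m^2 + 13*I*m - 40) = (m^2 - 2*I*m - 1)/(m^2 + 13*I*m - 40)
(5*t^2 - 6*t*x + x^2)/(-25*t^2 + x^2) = (-t + x)/(5*t + x)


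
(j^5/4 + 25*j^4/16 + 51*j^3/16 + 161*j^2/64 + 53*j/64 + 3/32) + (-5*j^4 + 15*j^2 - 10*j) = j^5/4 - 55*j^4/16 + 51*j^3/16 + 1121*j^2/64 - 587*j/64 + 3/32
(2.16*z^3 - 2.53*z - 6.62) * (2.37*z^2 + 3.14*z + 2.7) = 5.1192*z^5 + 6.7824*z^4 - 0.164099999999999*z^3 - 23.6336*z^2 - 27.6178*z - 17.874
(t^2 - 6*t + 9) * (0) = 0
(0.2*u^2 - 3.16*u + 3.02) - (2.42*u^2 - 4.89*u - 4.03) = -2.22*u^2 + 1.73*u + 7.05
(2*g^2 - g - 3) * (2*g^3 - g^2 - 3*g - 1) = 4*g^5 - 4*g^4 - 11*g^3 + 4*g^2 + 10*g + 3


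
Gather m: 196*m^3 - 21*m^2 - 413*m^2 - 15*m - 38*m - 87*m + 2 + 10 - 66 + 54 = 196*m^3 - 434*m^2 - 140*m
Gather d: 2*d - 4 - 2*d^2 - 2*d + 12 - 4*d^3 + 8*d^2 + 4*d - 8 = -4*d^3 + 6*d^2 + 4*d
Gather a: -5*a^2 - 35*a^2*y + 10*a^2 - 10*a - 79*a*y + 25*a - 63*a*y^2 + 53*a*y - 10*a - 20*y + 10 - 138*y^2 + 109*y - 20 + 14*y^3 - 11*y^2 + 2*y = a^2*(5 - 35*y) + a*(-63*y^2 - 26*y + 5) + 14*y^3 - 149*y^2 + 91*y - 10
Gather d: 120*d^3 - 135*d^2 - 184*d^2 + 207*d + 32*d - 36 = 120*d^3 - 319*d^2 + 239*d - 36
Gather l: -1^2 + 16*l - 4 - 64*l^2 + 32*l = -64*l^2 + 48*l - 5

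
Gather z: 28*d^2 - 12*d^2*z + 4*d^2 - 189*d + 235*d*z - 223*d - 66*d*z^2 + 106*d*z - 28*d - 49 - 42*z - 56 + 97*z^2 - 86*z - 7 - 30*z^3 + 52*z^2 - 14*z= 32*d^2 - 440*d - 30*z^3 + z^2*(149 - 66*d) + z*(-12*d^2 + 341*d - 142) - 112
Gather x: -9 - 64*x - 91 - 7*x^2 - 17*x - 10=-7*x^2 - 81*x - 110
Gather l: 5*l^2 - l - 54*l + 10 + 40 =5*l^2 - 55*l + 50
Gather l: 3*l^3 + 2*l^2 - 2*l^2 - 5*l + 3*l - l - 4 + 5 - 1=3*l^3 - 3*l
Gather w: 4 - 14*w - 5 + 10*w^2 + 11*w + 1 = 10*w^2 - 3*w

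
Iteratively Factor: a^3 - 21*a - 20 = (a + 4)*(a^2 - 4*a - 5) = (a - 5)*(a + 4)*(a + 1)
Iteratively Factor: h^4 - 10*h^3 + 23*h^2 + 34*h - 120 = (h + 2)*(h^3 - 12*h^2 + 47*h - 60) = (h - 4)*(h + 2)*(h^2 - 8*h + 15) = (h - 5)*(h - 4)*(h + 2)*(h - 3)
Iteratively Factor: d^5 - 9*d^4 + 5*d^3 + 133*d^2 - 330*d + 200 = (d - 5)*(d^4 - 4*d^3 - 15*d^2 + 58*d - 40) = (d - 5)*(d + 4)*(d^3 - 8*d^2 + 17*d - 10) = (d - 5)*(d - 2)*(d + 4)*(d^2 - 6*d + 5) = (d - 5)*(d - 2)*(d - 1)*(d + 4)*(d - 5)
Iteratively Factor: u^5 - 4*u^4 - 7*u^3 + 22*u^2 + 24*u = (u + 1)*(u^4 - 5*u^3 - 2*u^2 + 24*u) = (u - 3)*(u + 1)*(u^3 - 2*u^2 - 8*u) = u*(u - 3)*(u + 1)*(u^2 - 2*u - 8) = u*(u - 3)*(u + 1)*(u + 2)*(u - 4)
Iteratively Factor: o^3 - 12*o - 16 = (o + 2)*(o^2 - 2*o - 8) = (o + 2)^2*(o - 4)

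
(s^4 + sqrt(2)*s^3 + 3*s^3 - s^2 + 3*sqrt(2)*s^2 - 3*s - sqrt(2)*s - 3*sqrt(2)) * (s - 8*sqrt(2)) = s^5 - 7*sqrt(2)*s^4 + 3*s^4 - 21*sqrt(2)*s^3 - 17*s^3 - 51*s^2 + 7*sqrt(2)*s^2 + 16*s + 21*sqrt(2)*s + 48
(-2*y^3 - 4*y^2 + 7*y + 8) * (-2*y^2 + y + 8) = 4*y^5 + 6*y^4 - 34*y^3 - 41*y^2 + 64*y + 64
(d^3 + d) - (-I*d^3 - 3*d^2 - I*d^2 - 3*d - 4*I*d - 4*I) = d^3 + I*d^3 + 3*d^2 + I*d^2 + 4*d + 4*I*d + 4*I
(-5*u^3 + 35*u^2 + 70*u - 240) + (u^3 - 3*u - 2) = -4*u^3 + 35*u^2 + 67*u - 242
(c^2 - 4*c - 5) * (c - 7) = c^3 - 11*c^2 + 23*c + 35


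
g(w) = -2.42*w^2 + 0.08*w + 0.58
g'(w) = 0.08 - 4.84*w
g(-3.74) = -33.57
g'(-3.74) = 18.18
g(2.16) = -10.54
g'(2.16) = -10.37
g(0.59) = -0.22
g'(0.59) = -2.78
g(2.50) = -14.34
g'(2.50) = -12.02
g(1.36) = -3.79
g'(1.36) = -6.50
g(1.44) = -4.32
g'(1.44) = -6.89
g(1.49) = -4.67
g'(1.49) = -7.13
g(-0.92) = -1.54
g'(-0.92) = 4.53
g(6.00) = -86.06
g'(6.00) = -28.96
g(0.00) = 0.58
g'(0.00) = 0.08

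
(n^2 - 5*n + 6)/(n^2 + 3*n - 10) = (n - 3)/(n + 5)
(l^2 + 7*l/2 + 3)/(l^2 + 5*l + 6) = (l + 3/2)/(l + 3)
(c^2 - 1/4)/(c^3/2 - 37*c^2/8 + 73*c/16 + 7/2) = 4*(2*c - 1)/(4*c^2 - 39*c + 56)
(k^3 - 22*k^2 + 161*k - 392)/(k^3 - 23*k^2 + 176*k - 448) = (k - 7)/(k - 8)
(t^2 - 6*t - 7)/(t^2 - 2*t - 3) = (t - 7)/(t - 3)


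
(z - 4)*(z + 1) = z^2 - 3*z - 4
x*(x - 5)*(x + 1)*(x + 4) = x^4 - 21*x^2 - 20*x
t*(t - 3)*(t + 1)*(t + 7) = t^4 + 5*t^3 - 17*t^2 - 21*t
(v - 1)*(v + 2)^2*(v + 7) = v^4 + 10*v^3 + 21*v^2 - 4*v - 28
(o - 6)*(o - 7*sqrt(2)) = o^2 - 7*sqrt(2)*o - 6*o + 42*sqrt(2)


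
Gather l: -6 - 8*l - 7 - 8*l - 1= -16*l - 14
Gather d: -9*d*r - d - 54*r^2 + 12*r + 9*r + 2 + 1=d*(-9*r - 1) - 54*r^2 + 21*r + 3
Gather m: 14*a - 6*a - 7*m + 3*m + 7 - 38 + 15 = 8*a - 4*m - 16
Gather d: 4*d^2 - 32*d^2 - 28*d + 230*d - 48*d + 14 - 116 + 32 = -28*d^2 + 154*d - 70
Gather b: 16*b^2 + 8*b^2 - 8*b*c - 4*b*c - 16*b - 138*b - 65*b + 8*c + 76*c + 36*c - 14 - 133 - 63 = 24*b^2 + b*(-12*c - 219) + 120*c - 210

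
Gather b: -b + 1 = 1 - b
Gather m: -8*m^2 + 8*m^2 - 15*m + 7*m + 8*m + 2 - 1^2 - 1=0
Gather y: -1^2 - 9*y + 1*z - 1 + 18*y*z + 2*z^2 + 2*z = y*(18*z - 9) + 2*z^2 + 3*z - 2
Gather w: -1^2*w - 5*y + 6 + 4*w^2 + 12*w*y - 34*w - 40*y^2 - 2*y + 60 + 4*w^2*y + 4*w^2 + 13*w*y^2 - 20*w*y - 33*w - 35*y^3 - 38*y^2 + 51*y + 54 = w^2*(4*y + 8) + w*(13*y^2 - 8*y - 68) - 35*y^3 - 78*y^2 + 44*y + 120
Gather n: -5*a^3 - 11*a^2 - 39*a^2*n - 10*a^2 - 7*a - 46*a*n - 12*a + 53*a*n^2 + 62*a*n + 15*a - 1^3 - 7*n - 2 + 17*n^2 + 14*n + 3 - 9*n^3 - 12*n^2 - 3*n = -5*a^3 - 21*a^2 - 4*a - 9*n^3 + n^2*(53*a + 5) + n*(-39*a^2 + 16*a + 4)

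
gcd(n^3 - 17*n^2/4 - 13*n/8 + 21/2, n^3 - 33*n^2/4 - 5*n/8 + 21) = n^2 - n/4 - 21/8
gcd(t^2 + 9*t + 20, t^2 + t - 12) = t + 4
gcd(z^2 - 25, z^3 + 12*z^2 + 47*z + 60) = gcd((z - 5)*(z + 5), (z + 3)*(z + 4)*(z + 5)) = z + 5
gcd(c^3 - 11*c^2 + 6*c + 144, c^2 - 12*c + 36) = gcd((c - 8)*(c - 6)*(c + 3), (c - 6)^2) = c - 6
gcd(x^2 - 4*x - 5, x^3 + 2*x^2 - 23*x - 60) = x - 5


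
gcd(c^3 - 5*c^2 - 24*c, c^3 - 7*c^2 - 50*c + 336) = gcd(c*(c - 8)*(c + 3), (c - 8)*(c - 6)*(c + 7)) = c - 8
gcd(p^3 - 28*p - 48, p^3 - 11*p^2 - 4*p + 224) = p + 4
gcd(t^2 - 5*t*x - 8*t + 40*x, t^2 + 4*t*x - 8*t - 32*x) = t - 8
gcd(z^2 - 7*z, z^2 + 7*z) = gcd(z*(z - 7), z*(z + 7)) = z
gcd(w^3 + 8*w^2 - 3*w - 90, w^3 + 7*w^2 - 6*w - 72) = w^2 + 3*w - 18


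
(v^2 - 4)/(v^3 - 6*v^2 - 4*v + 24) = 1/(v - 6)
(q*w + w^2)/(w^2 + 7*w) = (q + w)/(w + 7)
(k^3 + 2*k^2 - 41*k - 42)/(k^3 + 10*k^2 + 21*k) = (k^2 - 5*k - 6)/(k*(k + 3))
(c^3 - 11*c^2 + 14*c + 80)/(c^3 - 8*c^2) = 1 - 3/c - 10/c^2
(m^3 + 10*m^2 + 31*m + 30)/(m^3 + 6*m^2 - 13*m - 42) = (m^2 + 8*m + 15)/(m^2 + 4*m - 21)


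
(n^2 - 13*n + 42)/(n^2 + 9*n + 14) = (n^2 - 13*n + 42)/(n^2 + 9*n + 14)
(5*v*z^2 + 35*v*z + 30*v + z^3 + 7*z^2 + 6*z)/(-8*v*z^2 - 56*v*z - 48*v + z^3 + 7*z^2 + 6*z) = (5*v + z)/(-8*v + z)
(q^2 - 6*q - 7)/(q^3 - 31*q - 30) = (q - 7)/(q^2 - q - 30)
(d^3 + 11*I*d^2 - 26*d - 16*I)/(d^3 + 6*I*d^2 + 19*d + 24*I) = (d + 2*I)/(d - 3*I)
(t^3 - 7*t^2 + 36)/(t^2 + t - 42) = (t^2 - t - 6)/(t + 7)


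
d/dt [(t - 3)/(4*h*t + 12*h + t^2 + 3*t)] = (4*h*t + 12*h + t^2 + 3*t - (t - 3)*(4*h + 2*t + 3))/(4*h*t + 12*h + t^2 + 3*t)^2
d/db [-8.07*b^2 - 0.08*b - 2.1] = -16.14*b - 0.08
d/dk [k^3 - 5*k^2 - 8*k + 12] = 3*k^2 - 10*k - 8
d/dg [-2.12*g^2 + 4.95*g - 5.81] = 4.95 - 4.24*g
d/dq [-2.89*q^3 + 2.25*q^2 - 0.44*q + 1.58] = -8.67*q^2 + 4.5*q - 0.44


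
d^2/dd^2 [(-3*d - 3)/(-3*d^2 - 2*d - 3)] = 6*(4*(d + 1)*(3*d + 1)^2 - (9*d + 5)*(3*d^2 + 2*d + 3))/(3*d^2 + 2*d + 3)^3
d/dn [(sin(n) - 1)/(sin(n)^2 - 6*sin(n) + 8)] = (2*sin(n) + cos(n)^2 + 1)*cos(n)/(sin(n)^2 - 6*sin(n) + 8)^2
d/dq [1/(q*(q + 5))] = (-2*q - 5)/(q^2*(q^2 + 10*q + 25))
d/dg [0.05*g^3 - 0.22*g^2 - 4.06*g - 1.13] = 0.15*g^2 - 0.44*g - 4.06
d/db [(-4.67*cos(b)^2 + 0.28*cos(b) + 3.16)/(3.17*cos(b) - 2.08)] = (14.8039*cos(b)^2 - 19.4272*cos(b) + 10.5996)*sin(b)/(10.0489*cos(b)^2 - 13.1872*cos(b) + 4.3264)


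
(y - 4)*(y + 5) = y^2 + y - 20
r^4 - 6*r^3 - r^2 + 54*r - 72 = (r - 4)*(r - 3)*(r - 2)*(r + 3)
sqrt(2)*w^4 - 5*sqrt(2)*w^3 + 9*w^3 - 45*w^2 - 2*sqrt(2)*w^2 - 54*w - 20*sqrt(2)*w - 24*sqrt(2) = (w - 6)*(w + 1)*(w + 4*sqrt(2))*(sqrt(2)*w + 1)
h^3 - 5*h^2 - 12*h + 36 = (h - 6)*(h - 2)*(h + 3)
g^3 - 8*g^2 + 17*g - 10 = (g - 5)*(g - 2)*(g - 1)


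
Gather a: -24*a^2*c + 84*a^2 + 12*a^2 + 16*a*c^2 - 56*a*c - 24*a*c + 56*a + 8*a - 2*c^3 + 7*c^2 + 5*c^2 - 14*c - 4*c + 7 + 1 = a^2*(96 - 24*c) + a*(16*c^2 - 80*c + 64) - 2*c^3 + 12*c^2 - 18*c + 8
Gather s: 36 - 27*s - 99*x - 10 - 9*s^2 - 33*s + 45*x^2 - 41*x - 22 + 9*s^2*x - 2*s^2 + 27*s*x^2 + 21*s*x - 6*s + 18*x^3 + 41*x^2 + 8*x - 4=s^2*(9*x - 11) + s*(27*x^2 + 21*x - 66) + 18*x^3 + 86*x^2 - 132*x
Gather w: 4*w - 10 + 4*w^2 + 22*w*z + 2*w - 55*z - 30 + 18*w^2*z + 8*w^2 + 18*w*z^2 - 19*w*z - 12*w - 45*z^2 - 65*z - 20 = w^2*(18*z + 12) + w*(18*z^2 + 3*z - 6) - 45*z^2 - 120*z - 60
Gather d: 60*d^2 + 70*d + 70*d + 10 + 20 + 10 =60*d^2 + 140*d + 40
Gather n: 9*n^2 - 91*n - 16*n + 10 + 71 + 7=9*n^2 - 107*n + 88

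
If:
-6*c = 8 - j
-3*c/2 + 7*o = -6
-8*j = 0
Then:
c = -4/3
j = 0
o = -8/7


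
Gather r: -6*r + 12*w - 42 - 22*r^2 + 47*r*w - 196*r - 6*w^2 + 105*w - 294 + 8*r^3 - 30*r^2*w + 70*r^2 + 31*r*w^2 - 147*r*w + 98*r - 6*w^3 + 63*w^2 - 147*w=8*r^3 + r^2*(48 - 30*w) + r*(31*w^2 - 100*w - 104) - 6*w^3 + 57*w^2 - 30*w - 336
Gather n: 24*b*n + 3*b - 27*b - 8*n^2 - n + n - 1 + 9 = 24*b*n - 24*b - 8*n^2 + 8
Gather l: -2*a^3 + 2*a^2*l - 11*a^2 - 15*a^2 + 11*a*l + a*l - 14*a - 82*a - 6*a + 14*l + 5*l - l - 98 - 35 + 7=-2*a^3 - 26*a^2 - 102*a + l*(2*a^2 + 12*a + 18) - 126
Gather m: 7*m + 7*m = 14*m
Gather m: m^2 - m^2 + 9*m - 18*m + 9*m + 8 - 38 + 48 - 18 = 0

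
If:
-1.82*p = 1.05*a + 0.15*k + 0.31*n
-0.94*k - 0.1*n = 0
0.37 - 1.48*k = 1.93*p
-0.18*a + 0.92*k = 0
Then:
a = -1.48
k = -0.29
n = 2.72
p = 0.41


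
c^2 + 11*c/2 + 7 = (c + 2)*(c + 7/2)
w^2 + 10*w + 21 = (w + 3)*(w + 7)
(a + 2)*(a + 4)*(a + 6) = a^3 + 12*a^2 + 44*a + 48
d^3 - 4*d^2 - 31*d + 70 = (d - 7)*(d - 2)*(d + 5)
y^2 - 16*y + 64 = (y - 8)^2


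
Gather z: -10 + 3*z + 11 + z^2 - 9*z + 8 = z^2 - 6*z + 9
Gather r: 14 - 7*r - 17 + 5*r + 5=2 - 2*r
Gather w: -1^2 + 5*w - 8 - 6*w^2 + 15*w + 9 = -6*w^2 + 20*w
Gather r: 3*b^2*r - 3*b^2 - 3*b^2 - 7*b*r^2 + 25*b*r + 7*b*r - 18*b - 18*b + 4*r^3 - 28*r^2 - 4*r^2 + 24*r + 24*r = -6*b^2 - 36*b + 4*r^3 + r^2*(-7*b - 32) + r*(3*b^2 + 32*b + 48)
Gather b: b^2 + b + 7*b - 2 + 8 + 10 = b^2 + 8*b + 16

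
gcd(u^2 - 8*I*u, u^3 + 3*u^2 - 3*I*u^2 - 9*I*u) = u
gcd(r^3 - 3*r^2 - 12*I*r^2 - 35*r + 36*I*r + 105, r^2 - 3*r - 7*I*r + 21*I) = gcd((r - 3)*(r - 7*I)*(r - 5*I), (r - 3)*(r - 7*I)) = r^2 + r*(-3 - 7*I) + 21*I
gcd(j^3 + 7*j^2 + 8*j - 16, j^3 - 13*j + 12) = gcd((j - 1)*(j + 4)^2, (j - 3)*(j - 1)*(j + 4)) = j^2 + 3*j - 4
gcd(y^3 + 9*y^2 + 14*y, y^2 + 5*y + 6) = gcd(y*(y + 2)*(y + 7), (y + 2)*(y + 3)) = y + 2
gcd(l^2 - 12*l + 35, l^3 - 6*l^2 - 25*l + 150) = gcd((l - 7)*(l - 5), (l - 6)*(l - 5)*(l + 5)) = l - 5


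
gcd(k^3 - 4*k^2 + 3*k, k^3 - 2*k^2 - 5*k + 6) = k^2 - 4*k + 3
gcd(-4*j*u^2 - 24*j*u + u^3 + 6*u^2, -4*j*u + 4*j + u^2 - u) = -4*j + u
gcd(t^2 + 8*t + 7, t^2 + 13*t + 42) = t + 7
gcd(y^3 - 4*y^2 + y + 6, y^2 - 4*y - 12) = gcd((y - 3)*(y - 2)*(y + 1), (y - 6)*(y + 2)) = 1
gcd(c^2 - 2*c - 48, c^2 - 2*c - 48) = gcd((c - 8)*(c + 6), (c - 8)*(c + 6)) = c^2 - 2*c - 48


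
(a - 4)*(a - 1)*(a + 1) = a^3 - 4*a^2 - a + 4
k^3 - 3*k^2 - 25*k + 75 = (k - 5)*(k - 3)*(k + 5)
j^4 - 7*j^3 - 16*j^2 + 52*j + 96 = (j - 8)*(j - 3)*(j + 2)^2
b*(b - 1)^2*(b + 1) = b^4 - b^3 - b^2 + b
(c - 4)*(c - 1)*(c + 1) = c^3 - 4*c^2 - c + 4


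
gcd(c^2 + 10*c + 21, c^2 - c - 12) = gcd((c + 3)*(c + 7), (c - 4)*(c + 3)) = c + 3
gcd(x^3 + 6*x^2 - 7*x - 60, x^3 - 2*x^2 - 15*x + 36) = x^2 + x - 12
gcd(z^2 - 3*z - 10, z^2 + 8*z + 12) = z + 2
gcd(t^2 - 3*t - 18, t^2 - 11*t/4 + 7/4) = 1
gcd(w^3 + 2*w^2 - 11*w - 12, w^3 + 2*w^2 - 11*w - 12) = w^3 + 2*w^2 - 11*w - 12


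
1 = 1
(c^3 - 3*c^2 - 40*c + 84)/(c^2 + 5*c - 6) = (c^2 - 9*c + 14)/(c - 1)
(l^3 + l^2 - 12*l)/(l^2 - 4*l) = (l^2 + l - 12)/(l - 4)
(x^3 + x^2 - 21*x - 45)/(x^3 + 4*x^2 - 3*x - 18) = (x - 5)/(x - 2)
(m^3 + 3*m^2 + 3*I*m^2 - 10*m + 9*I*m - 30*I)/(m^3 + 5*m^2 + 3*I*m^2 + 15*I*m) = (m - 2)/m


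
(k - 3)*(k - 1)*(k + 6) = k^3 + 2*k^2 - 21*k + 18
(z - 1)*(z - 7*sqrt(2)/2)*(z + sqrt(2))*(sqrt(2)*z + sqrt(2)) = sqrt(2)*z^4 - 5*z^3 - 8*sqrt(2)*z^2 + 5*z + 7*sqrt(2)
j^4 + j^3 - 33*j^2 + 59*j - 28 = (j - 4)*(j - 1)^2*(j + 7)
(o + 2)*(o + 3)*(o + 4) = o^3 + 9*o^2 + 26*o + 24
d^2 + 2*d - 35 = (d - 5)*(d + 7)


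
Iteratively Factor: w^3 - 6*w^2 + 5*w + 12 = (w - 4)*(w^2 - 2*w - 3) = (w - 4)*(w - 3)*(w + 1)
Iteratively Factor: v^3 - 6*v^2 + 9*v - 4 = (v - 1)*(v^2 - 5*v + 4) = (v - 4)*(v - 1)*(v - 1)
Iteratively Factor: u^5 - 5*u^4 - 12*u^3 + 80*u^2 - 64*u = (u - 1)*(u^4 - 4*u^3 - 16*u^2 + 64*u) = (u - 1)*(u + 4)*(u^3 - 8*u^2 + 16*u) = (u - 4)*(u - 1)*(u + 4)*(u^2 - 4*u) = u*(u - 4)*(u - 1)*(u + 4)*(u - 4)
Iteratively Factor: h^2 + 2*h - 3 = (h - 1)*(h + 3)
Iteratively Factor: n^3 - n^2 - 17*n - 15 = (n - 5)*(n^2 + 4*n + 3) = (n - 5)*(n + 3)*(n + 1)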